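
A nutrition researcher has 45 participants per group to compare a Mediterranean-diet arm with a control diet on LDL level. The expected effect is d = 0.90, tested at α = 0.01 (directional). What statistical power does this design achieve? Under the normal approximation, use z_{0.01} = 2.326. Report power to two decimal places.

For two equal groups, power = Φ(d·√(n/2) − z_{α}).
d·√(n/2) = 0.90 × √(45/2) = 0.90 × 4.743 = 4.269.
z_β = 4.269 − 2.326 = 1.943.
Power = Φ(1.943) = 0.974.

power ≈ 0.97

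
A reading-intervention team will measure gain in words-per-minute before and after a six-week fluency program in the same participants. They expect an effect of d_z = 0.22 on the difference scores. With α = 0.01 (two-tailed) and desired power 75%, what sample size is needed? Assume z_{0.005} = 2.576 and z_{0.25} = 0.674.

n = 219 pairs

For a paired (one-sample on differences) test: n = ((z_{α/2} + z_β) / d)².
z_{α/2} + z_β = 2.576 + 0.674 = 3.250.
n = (3.250 / 0.22)² = 14.773² = 218.23.
Round up.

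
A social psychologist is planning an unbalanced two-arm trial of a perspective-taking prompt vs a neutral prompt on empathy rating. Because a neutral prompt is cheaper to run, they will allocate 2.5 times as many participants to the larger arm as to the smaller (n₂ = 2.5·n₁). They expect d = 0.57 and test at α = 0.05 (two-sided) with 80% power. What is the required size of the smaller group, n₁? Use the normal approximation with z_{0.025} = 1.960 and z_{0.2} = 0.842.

With allocation ratio k = n₂/n₁ = 2.5, Var(x̄₁−x̄₂) = σ²(1/n₁ + 1/(k·n₁)) = σ²·(k+1)/(k·n₁).
So n₁ = (1 + 1/k)·((z_{α/2} + z_β)/d)² = 1.400 × (2.802/0.57)².
n₁ = 1.400 × 24.16 = 33.8.
Round up: n₁ = 34, giving n₂ = 2.5 × 34 = 85.

n₁ = 34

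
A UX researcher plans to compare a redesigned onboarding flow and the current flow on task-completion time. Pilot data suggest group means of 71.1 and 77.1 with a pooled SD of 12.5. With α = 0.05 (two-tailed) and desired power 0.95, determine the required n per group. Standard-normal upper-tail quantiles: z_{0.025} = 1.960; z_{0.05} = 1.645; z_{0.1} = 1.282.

n = 113 per group

Cohen's d = |M₁ − M₂| / SD_pooled = |71.1 − 77.1| / 12.5 = 6.0 / 12.5 = 0.480.
For two independent groups with equal n: n = 2·((z_{α/2} + z_β) / d)².
z_{α/2} + z_β = 1.960 + 1.645 = 3.605.
n = 2 × (3.605 / 0.480)² = 2 × 7.510² = 2 × 56.41 = 112.8.
Round up to the next whole participant.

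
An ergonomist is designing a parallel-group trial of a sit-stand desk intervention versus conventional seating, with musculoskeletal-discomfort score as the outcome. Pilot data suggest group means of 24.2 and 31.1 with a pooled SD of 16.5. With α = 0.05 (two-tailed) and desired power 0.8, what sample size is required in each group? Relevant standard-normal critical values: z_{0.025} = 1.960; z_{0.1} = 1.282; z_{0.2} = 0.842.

n = 90 per group

Cohen's d = |M₁ − M₂| / SD_pooled = |24.2 − 31.1| / 16.5 = 6.9 / 16.5 = 0.418.
For two independent groups with equal n: n = 2·((z_{α/2} + z_β) / d)².
z_{α/2} + z_β = 1.960 + 0.842 = 2.802.
n = 2 × (2.802 / 0.418)² = 2 × 6.703² = 2 × 44.93 = 89.9.
Round up to the next whole participant.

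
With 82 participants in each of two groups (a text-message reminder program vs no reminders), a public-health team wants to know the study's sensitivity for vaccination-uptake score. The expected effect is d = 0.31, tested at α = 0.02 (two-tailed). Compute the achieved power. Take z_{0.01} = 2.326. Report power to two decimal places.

For two equal groups, power = Φ(d·√(n/2) − z_{α/2}).
d·√(n/2) = 0.31 × √(82/2) = 0.31 × 6.403 = 1.985.
z_β = 1.985 − 2.326 = -0.341.
Power = Φ(-0.341) = 0.367.

power ≈ 0.37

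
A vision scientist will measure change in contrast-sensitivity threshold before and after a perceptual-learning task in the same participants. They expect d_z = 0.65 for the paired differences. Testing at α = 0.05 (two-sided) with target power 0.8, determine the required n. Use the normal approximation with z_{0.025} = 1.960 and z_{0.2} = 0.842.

n = 19 pairs

For a paired (one-sample on differences) test: n = ((z_{α/2} + z_β) / d)².
z_{α/2} + z_β = 1.960 + 0.842 = 2.802.
n = (2.802 / 0.65)² = 4.311² = 18.58.
Round up.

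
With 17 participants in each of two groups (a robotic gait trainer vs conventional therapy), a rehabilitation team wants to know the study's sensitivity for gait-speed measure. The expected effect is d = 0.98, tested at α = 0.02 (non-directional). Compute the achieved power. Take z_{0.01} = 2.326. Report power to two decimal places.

power ≈ 0.70

For two equal groups, power = Φ(d·√(n/2) − z_{α/2}).
d·√(n/2) = 0.98 × √(17/2) = 0.98 × 2.915 = 2.857.
z_β = 2.857 − 2.326 = 0.531.
Power = Φ(0.531) = 0.702.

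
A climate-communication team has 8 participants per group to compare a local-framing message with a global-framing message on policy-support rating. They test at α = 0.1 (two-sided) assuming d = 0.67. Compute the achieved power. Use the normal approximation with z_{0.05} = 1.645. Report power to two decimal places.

For two equal groups, power = Φ(d·√(n/2) − z_{α/2}).
d·√(n/2) = 0.67 × √(8/2) = 0.67 × 2.000 = 1.340.
z_β = 1.340 − 1.645 = -0.305.
Power = Φ(-0.305) = 0.380.

power ≈ 0.38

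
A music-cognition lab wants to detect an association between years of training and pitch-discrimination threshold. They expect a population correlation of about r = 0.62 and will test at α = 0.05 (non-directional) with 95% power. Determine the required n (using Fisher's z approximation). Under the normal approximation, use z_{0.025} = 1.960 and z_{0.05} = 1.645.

n = 28

Fisher's z: C = ½·ln((1+r)/(1−r)) = ½·ln(4.2632) = 0.7250.
n = ((z_{α/2} + z_β)/C)² + 3.
(1.960 + 1.645) / 0.7250 = 3.605 / 0.7250 = 4.972.
n = 4.972² + 3 = 24.72 + 3 = 27.7.
Round up.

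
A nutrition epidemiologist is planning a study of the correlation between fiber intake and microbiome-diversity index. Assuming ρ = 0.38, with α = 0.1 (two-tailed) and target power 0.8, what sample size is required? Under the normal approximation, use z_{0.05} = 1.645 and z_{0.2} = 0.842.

n = 42

Fisher's z: C = ½·ln((1+r)/(1−r)) = ½·ln(2.2258) = 0.4001.
n = ((z_{α/2} + z_β)/C)² + 3.
(1.645 + 0.842) / 0.4001 = 2.487 / 0.4001 = 6.216.
n = 6.216² + 3 = 38.64 + 3 = 41.6.
Round up.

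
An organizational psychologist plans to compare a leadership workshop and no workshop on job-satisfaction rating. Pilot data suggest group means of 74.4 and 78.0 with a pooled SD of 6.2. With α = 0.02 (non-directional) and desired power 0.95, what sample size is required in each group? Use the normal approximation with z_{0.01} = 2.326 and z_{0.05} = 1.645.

n = 94 per group

Cohen's d = |M₁ − M₂| / SD_pooled = |74.4 − 78.0| / 6.2 = 3.6 / 6.2 = 0.581.
For two independent groups with equal n: n = 2·((z_{α/2} + z_β) / d)².
z_{α/2} + z_β = 2.326 + 1.645 = 3.971.
n = 2 × (3.971 / 0.581)² = 2 × 6.835² = 2 × 46.71 = 93.4.
Round up to the next whole participant.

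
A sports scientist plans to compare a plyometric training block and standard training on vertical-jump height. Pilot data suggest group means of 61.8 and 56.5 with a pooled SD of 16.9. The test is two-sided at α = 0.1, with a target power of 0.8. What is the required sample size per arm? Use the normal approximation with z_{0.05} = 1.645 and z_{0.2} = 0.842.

n = 126 per group

Cohen's d = |M₁ − M₂| / SD_pooled = |61.8 − 56.5| / 16.9 = 5.3 / 16.9 = 0.314.
For two independent groups with equal n: n = 2·((z_{α/2} + z_β) / d)².
z_{α/2} + z_β = 1.645 + 0.842 = 2.487.
n = 2 × (2.487 / 0.314)² = 2 × 7.920² = 2 × 62.73 = 125.5.
Round up to the next whole participant.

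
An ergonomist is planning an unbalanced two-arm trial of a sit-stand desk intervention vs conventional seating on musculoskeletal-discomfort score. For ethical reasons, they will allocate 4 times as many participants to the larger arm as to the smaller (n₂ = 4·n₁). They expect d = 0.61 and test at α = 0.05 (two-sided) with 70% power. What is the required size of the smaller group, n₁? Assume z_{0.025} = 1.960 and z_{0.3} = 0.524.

n₁ = 21

With allocation ratio k = n₂/n₁ = 4, Var(x̄₁−x̄₂) = σ²(1/n₁ + 1/(k·n₁)) = σ²·(k+1)/(k·n₁).
So n₁ = (1 + 1/k)·((z_{α/2} + z_β)/d)² = 1.250 × (2.484/0.61)².
n₁ = 1.250 × 16.58 = 20.7.
Round up: n₁ = 21, giving n₂ = 4 × 21 = 84.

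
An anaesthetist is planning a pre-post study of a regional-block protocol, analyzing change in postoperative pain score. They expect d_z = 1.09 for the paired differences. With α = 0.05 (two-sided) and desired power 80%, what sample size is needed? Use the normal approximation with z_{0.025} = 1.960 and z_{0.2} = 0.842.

For a paired (one-sample on differences) test: n = ((z_{α/2} + z_β) / d)².
z_{α/2} + z_β = 1.960 + 0.842 = 2.802.
n = (2.802 / 1.09)² = 2.571² = 6.61.
Round up.

n = 7 pairs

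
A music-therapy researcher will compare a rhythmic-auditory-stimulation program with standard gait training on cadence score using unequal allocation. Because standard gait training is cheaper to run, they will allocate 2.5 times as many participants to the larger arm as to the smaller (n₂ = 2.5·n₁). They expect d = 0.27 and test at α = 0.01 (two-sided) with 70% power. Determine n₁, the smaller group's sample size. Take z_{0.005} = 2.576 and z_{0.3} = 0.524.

n₁ = 185

With allocation ratio k = n₂/n₁ = 2.5, Var(x̄₁−x̄₂) = σ²(1/n₁ + 1/(k·n₁)) = σ²·(k+1)/(k·n₁).
So n₁ = (1 + 1/k)·((z_{α/2} + z_β)/d)² = 1.400 × (3.100/0.27)².
n₁ = 1.400 × 131.82 = 184.6.
Round up: n₁ = 185, giving n₂ = ⌈2.5 × 185⌉ = ⌈462.5⌉ = 463.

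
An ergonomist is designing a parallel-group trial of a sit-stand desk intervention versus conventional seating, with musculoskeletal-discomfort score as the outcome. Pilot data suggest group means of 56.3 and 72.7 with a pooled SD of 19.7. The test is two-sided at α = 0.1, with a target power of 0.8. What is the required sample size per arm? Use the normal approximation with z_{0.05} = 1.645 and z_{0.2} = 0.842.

n = 18 per group

Cohen's d = |M₁ − M₂| / SD_pooled = |56.3 − 72.7| / 19.7 = 16.4 / 19.7 = 0.832.
For two independent groups with equal n: n = 2·((z_{α/2} + z_β) / d)².
z_{α/2} + z_β = 1.645 + 0.842 = 2.487.
n = 2 × (2.487 / 0.832)² = 2 × 2.989² = 2 × 8.94 = 17.9.
Round up to the next whole participant.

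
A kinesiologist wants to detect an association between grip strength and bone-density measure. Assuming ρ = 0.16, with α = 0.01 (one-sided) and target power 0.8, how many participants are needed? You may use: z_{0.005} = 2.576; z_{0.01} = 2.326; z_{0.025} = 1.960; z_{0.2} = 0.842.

Fisher's z: C = ½·ln((1+r)/(1−r)) = ½·ln(1.3810) = 0.1614.
n = ((z_{α} + z_β)/C)² + 3.
(2.326 + 0.842) / 0.1614 = 3.168 / 0.1614 = 19.628.
n = 19.628² + 3 = 385.27 + 3 = 388.3.
Round up.

n = 389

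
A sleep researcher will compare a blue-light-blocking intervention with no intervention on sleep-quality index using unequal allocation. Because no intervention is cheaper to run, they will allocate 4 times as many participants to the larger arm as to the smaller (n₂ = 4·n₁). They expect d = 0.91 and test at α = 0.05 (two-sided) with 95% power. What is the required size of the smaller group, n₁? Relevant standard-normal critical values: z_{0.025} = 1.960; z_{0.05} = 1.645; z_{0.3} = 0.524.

n₁ = 20

With allocation ratio k = n₂/n₁ = 4, Var(x̄₁−x̄₂) = σ²(1/n₁ + 1/(k·n₁)) = σ²·(k+1)/(k·n₁).
So n₁ = (1 + 1/k)·((z_{α/2} + z_β)/d)² = 1.250 × (3.605/0.91)².
n₁ = 1.250 × 15.69 = 19.6.
Round up: n₁ = 20, giving n₂ = 4 × 20 = 80.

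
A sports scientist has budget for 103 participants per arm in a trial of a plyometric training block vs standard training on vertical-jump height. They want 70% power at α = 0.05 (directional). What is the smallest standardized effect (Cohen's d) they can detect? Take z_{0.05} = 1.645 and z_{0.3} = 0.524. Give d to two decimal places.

d_min ≈ 0.30

For two independent groups of n = 103 each: d_min = (z_{α} + z_β)·√(2/n).
z-sum = 1.645 + 0.524 = 2.169.
d_min = 2.169 × √(2/103) = 2.169 × 0.1393 = 0.302.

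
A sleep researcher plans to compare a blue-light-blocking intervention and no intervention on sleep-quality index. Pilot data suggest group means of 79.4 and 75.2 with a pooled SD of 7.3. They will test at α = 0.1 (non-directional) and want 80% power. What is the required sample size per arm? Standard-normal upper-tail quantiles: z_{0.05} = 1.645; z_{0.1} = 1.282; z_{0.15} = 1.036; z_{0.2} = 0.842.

n = 38 per group

Cohen's d = |M₁ − M₂| / SD_pooled = |79.4 − 75.2| / 7.3 = 4.2 / 7.3 = 0.575.
For two independent groups with equal n: n = 2·((z_{α/2} + z_β) / d)².
z_{α/2} + z_β = 1.645 + 0.842 = 2.487.
n = 2 × (2.487 / 0.575)² = 2 × 4.325² = 2 × 18.71 = 37.4.
Round up to the next whole participant.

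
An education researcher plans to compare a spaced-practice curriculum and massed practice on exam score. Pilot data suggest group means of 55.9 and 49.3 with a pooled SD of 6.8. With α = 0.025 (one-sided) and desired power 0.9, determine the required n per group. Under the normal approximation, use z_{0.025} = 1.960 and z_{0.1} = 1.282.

Cohen's d = |M₁ − M₂| / SD_pooled = |55.9 − 49.3| / 6.8 = 6.6 / 6.8 = 0.971.
For two independent groups with equal n: n = 2·((z_{α} + z_β) / d)².
z_{α} + z_β = 1.960 + 1.282 = 3.242.
n = 2 × (3.242 / 0.971)² = 2 × 3.339² = 2 × 11.15 = 22.3.
Round up to the next whole participant.

n = 23 per group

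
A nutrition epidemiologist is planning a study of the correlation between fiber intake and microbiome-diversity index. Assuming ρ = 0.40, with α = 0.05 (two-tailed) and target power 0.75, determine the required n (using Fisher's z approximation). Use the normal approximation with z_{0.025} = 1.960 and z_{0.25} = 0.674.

n = 42

Fisher's z: C = ½·ln((1+r)/(1−r)) = ½·ln(2.3333) = 0.4236.
n = ((z_{α/2} + z_β)/C)² + 3.
(1.960 + 0.674) / 0.4236 = 2.634 / 0.4236 = 6.218.
n = 6.218² + 3 = 38.67 + 3 = 41.7.
Round up.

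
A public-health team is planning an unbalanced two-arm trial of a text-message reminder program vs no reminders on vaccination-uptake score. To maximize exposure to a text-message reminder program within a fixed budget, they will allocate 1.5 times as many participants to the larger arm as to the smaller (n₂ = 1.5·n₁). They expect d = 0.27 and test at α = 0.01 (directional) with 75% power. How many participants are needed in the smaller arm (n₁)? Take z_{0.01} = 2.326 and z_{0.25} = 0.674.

n₁ = 206

With allocation ratio k = n₂/n₁ = 1.5, Var(x̄₁−x̄₂) = σ²(1/n₁ + 1/(k·n₁)) = σ²·(k+1)/(k·n₁).
So n₁ = (1 + 1/k)·((z_{α} + z_β)/d)² = 1.667 × (3.000/0.27)².
n₁ = 1.667 × 123.46 = 205.8.
Round up: n₁ = 206, giving n₂ = 1.5 × 206 = 309.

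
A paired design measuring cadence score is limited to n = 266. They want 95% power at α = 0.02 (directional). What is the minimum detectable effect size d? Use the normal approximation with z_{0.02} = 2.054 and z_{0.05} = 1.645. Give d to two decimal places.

For a single sample (or paired design) of n = 266: d_min = (z_{α} + z_β)/√n.
z-sum = 2.054 + 1.645 = 3.699.
d_min = 3.699 / √266 = 3.699 / 16.310 = 0.227.

d_min ≈ 0.23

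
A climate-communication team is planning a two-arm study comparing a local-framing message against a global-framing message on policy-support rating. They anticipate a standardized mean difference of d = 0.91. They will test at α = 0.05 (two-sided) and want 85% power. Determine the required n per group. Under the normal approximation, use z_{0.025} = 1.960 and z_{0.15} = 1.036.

For two independent groups with equal n: n = 2·((z_{α/2} + z_β) / d)².
z_{α/2} + z_β = 1.960 + 1.036 = 2.996.
n = 2 × (2.996 / 0.91)² = 2 × 3.292² = 2 × 10.84 = 21.7.
Round up to the next whole participant.

n = 22 per group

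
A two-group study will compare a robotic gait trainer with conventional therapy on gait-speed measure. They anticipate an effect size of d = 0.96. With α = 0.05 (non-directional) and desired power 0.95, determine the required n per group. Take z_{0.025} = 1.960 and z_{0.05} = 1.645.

n = 29 per group

For two independent groups with equal n: n = 2·((z_{α/2} + z_β) / d)².
z_{α/2} + z_β = 1.960 + 1.645 = 3.605.
n = 2 × (3.605 / 0.96)² = 2 × 3.755² = 2 × 14.10 = 28.2.
Round up to the next whole participant.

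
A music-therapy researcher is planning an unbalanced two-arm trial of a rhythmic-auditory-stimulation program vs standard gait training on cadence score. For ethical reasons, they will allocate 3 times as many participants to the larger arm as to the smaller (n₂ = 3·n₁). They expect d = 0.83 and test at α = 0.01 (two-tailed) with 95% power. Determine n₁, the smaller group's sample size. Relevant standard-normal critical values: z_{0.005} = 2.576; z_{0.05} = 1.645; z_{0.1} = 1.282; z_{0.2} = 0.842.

n₁ = 35

With allocation ratio k = n₂/n₁ = 3, Var(x̄₁−x̄₂) = σ²(1/n₁ + 1/(k·n₁)) = σ²·(k+1)/(k·n₁).
So n₁ = (1 + 1/k)·((z_{α/2} + z_β)/d)² = 1.333 × (4.221/0.83)².
n₁ = 1.333 × 25.86 = 34.5.
Round up: n₁ = 35, giving n₂ = 3 × 35 = 105.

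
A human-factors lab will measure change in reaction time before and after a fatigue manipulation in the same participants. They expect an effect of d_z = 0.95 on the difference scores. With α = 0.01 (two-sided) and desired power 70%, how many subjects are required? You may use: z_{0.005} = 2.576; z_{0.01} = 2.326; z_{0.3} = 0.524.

For a paired (one-sample on differences) test: n = ((z_{α/2} + z_β) / d)².
z_{α/2} + z_β = 2.576 + 0.524 = 3.100.
n = (3.100 / 0.95)² = 3.263² = 10.65.
Round up.

n = 11 pairs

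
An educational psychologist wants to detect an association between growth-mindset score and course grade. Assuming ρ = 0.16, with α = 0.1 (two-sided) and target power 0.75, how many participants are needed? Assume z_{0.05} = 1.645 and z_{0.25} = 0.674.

n = 210

Fisher's z: C = ½·ln((1+r)/(1−r)) = ½·ln(1.3810) = 0.1614.
n = ((z_{α/2} + z_β)/C)² + 3.
(1.645 + 0.674) / 0.1614 = 2.319 / 0.1614 = 14.368.
n = 14.368² + 3 = 206.44 + 3 = 209.4.
Round up.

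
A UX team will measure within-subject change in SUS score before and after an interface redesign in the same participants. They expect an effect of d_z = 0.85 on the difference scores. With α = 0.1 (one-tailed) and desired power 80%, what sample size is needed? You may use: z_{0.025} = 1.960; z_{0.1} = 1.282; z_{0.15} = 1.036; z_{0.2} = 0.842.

For a paired (one-sample on differences) test: n = ((z_{α} + z_β) / d)².
z_{α} + z_β = 1.282 + 0.842 = 2.124.
n = (2.124 / 0.85)² = 2.499² = 6.24.
Round up.

n = 7 pairs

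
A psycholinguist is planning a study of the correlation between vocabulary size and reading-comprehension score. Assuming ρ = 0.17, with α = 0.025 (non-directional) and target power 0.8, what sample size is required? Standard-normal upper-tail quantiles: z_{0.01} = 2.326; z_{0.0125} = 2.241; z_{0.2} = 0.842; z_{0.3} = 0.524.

n = 326

Fisher's z: C = ½·ln((1+r)/(1−r)) = ½·ln(1.4096) = 0.1717.
n = ((z_{α/2} + z_β)/C)² + 3.
(2.241 + 0.842) / 0.1717 = 3.083 / 0.1717 = 17.956.
n = 17.956² + 3 = 322.41 + 3 = 325.4.
Round up.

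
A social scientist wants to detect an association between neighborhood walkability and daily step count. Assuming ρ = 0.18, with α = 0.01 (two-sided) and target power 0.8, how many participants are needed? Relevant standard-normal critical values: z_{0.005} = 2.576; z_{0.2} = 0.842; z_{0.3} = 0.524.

Fisher's z: C = ½·ln((1+r)/(1−r)) = ½·ln(1.4390) = 0.1820.
n = ((z_{α/2} + z_β)/C)² + 3.
(2.576 + 0.842) / 0.1820 = 3.418 / 0.1820 = 18.780.
n = 18.780² + 3 = 352.70 + 3 = 355.7.
Round up.

n = 356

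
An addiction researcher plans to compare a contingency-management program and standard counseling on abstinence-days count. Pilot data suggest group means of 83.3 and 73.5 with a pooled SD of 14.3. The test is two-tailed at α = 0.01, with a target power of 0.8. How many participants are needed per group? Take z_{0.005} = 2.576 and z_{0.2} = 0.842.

n = 50 per group

Cohen's d = |M₁ − M₂| / SD_pooled = |83.3 − 73.5| / 14.3 = 9.8 / 14.3 = 0.685.
For two independent groups with equal n: n = 2·((z_{α/2} + z_β) / d)².
z_{α/2} + z_β = 2.576 + 0.842 = 3.418.
n = 2 × (3.418 / 0.685)² = 2 × 4.990² = 2 × 24.90 = 49.8.
Round up to the next whole participant.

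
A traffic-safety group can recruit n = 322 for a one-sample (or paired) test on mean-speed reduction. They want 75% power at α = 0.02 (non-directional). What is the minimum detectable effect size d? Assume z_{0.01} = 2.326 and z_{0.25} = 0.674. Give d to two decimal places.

d_min ≈ 0.17

For a single sample (or paired design) of n = 322: d_min = (z_{α/2} + z_β)/√n.
z-sum = 2.326 + 0.674 = 3.000.
d_min = 3.000 / √322 = 3.000 / 17.944 = 0.167.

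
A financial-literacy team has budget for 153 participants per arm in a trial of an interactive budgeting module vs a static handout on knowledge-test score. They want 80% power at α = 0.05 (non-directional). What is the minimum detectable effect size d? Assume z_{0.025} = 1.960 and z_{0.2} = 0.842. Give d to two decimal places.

d_min ≈ 0.32

For two independent groups of n = 153 each: d_min = (z_{α/2} + z_β)·√(2/n).
z-sum = 1.960 + 0.842 = 2.802.
d_min = 2.802 × √(2/153) = 2.802 × 0.1143 = 0.320.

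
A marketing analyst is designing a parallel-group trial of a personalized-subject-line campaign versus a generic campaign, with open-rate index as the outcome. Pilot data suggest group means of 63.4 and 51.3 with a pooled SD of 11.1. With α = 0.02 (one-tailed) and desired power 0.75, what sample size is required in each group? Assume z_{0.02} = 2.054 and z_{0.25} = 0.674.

n = 13 per group

Cohen's d = |M₁ − M₂| / SD_pooled = |63.4 − 51.3| / 11.1 = 12.1 / 11.1 = 1.090.
For two independent groups with equal n: n = 2·((z_{α} + z_β) / d)².
z_{α} + z_β = 2.054 + 0.674 = 2.728.
n = 2 × (2.728 / 1.090)² = 2 × 2.503² = 2 × 6.26 = 12.5.
Round up to the next whole participant.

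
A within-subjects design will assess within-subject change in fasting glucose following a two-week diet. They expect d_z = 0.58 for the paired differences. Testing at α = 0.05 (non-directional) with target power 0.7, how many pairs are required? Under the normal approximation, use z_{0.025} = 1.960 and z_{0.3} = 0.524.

n = 19 pairs

For a paired (one-sample on differences) test: n = ((z_{α/2} + z_β) / d)².
z_{α/2} + z_β = 1.960 + 0.524 = 2.484.
n = (2.484 / 0.58)² = 4.283² = 18.34.
Round up.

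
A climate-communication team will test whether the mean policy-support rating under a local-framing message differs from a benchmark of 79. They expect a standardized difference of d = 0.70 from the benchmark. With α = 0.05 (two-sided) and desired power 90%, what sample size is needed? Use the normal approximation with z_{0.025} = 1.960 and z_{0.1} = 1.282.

n = 22

For a one-sample test: n = ((z_{α/2} + z_β) / d)².
z_{α/2} + z_β = 1.960 + 1.282 = 3.242.
n = (3.242 / 0.70)² = 4.631² = 21.45.
Round up.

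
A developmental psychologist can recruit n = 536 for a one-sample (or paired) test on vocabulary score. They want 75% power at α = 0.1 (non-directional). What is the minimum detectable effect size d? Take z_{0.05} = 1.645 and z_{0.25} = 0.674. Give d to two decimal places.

d_min ≈ 0.10

For a single sample (or paired design) of n = 536: d_min = (z_{α/2} + z_β)/√n.
z-sum = 1.645 + 0.674 = 2.319.
d_min = 2.319 / √536 = 2.319 / 23.152 = 0.100.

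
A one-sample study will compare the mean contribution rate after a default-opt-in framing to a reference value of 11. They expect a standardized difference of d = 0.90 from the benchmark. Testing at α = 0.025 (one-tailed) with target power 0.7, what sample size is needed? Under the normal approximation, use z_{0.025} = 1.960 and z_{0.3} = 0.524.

n = 8

For a one-sample test: n = ((z_{α} + z_β) / d)².
z_{α} + z_β = 1.960 + 0.524 = 2.484.
n = (2.484 / 0.90)² = 2.760² = 7.62.
Round up.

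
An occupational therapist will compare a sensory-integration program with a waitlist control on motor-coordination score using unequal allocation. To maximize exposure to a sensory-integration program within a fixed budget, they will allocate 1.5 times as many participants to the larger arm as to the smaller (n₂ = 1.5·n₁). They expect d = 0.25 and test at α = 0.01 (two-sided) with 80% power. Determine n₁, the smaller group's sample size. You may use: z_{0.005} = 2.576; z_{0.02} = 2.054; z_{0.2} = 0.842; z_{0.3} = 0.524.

n₁ = 312

With allocation ratio k = n₂/n₁ = 1.5, Var(x̄₁−x̄₂) = σ²(1/n₁ + 1/(k·n₁)) = σ²·(k+1)/(k·n₁).
So n₁ = (1 + 1/k)·((z_{α/2} + z_β)/d)² = 1.667 × (3.418/0.25)².
n₁ = 1.667 × 186.92 = 311.5.
Round up: n₁ = 312, giving n₂ = 1.5 × 312 = 468.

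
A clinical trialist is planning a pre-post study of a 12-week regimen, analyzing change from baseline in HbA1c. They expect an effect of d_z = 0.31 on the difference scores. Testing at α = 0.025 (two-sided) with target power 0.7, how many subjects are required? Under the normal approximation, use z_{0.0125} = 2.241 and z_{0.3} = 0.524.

For a paired (one-sample on differences) test: n = ((z_{α/2} + z_β) / d)².
z_{α/2} + z_β = 2.241 + 0.524 = 2.765.
n = (2.765 / 0.31)² = 8.919² = 79.55.
Round up.

n = 80 pairs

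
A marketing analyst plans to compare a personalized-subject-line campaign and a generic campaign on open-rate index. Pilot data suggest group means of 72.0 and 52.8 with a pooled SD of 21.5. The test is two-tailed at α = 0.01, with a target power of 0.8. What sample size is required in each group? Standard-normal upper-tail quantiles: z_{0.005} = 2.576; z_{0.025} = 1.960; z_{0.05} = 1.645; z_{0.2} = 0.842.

Cohen's d = |M₁ − M₂| / SD_pooled = |72.0 − 52.8| / 21.5 = 19.2 / 21.5 = 0.893.
For two independent groups with equal n: n = 2·((z_{α/2} + z_β) / d)².
z_{α/2} + z_β = 2.576 + 0.842 = 3.418.
n = 2 × (3.418 / 0.893)² = 2 × 3.828² = 2 × 14.65 = 29.3.
Round up to the next whole participant.

n = 30 per group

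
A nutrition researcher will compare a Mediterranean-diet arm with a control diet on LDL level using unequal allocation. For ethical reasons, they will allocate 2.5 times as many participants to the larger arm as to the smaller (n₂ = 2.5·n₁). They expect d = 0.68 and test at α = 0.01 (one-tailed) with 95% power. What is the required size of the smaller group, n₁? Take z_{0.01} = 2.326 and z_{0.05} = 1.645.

With allocation ratio k = n₂/n₁ = 2.5, Var(x̄₁−x̄₂) = σ²(1/n₁ + 1/(k·n₁)) = σ²·(k+1)/(k·n₁).
So n₁ = (1 + 1/k)·((z_{α} + z_β)/d)² = 1.400 × (3.971/0.68)².
n₁ = 1.400 × 34.10 = 47.7.
Round up: n₁ = 48, giving n₂ = 2.5 × 48 = 120.

n₁ = 48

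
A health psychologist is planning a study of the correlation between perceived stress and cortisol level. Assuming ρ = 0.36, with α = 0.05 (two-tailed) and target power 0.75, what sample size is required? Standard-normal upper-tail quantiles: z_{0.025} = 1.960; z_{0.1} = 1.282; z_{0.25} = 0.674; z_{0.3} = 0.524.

Fisher's z: C = ½·ln((1+r)/(1−r)) = ½·ln(2.1250) = 0.3769.
n = ((z_{α/2} + z_β)/C)² + 3.
(1.960 + 0.674) / 0.3769 = 2.634 / 0.3769 = 6.989.
n = 6.989² + 3 = 48.84 + 3 = 51.8.
Round up.

n = 52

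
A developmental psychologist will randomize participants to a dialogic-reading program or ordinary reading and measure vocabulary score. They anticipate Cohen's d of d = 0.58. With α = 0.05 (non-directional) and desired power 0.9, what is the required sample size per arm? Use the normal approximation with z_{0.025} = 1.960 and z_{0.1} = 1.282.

For two independent groups with equal n: n = 2·((z_{α/2} + z_β) / d)².
z_{α/2} + z_β = 1.960 + 1.282 = 3.242.
n = 2 × (3.242 / 0.58)² = 2 × 5.590² = 2 × 31.24 = 62.5.
Round up to the next whole participant.

n = 63 per group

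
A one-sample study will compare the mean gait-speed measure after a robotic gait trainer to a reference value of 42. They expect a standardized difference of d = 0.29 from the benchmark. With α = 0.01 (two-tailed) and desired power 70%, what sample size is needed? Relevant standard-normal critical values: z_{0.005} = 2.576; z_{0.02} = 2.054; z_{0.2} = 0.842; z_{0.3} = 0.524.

n = 115

For a one-sample test: n = ((z_{α/2} + z_β) / d)².
z_{α/2} + z_β = 2.576 + 0.524 = 3.100.
n = (3.100 / 0.29)² = 10.690² = 114.27.
Round up.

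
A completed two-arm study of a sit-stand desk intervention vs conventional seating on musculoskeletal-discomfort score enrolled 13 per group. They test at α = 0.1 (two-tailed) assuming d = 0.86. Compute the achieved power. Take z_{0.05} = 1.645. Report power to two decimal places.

For two equal groups, power = Φ(d·√(n/2) − z_{α/2}).
d·√(n/2) = 0.86 × √(13/2) = 0.86 × 2.550 = 2.193.
z_β = 2.193 − 1.645 = 0.548.
Power = Φ(0.548) = 0.708.

power ≈ 0.71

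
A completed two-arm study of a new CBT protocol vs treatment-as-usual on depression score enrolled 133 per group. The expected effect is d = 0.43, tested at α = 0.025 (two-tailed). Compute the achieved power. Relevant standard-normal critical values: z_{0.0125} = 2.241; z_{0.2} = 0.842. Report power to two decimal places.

power ≈ 0.90

For two equal groups, power = Φ(d·√(n/2) − z_{α/2}).
d·√(n/2) = 0.43 × √(133/2) = 0.43 × 8.155 = 3.507.
z_β = 3.507 − 2.241 = 1.266.
Power = Φ(1.266) = 0.897.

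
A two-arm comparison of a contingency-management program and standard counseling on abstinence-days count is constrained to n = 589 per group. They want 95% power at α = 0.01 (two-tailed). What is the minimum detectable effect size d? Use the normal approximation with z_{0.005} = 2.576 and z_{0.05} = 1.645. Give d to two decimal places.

For two independent groups of n = 589 each: d_min = (z_{α/2} + z_β)·√(2/n).
z-sum = 2.576 + 1.645 = 4.221.
d_min = 4.221 × √(2/589) = 4.221 × 0.0583 = 0.246.

d_min ≈ 0.25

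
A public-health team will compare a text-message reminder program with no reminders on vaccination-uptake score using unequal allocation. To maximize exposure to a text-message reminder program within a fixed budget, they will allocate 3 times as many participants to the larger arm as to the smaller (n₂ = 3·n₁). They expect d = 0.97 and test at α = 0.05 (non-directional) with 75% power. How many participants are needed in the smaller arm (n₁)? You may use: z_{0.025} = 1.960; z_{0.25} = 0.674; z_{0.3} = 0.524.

n₁ = 10

With allocation ratio k = n₂/n₁ = 3, Var(x̄₁−x̄₂) = σ²(1/n₁ + 1/(k·n₁)) = σ²·(k+1)/(k·n₁).
So n₁ = (1 + 1/k)·((z_{α/2} + z_β)/d)² = 1.333 × (2.634/0.97)².
n₁ = 1.333 × 7.37 = 9.8.
Round up: n₁ = 10, giving n₂ = 3 × 10 = 30.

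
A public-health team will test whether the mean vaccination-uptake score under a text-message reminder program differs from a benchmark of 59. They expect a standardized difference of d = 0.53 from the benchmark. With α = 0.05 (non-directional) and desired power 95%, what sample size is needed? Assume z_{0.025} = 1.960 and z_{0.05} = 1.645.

For a one-sample test: n = ((z_{α/2} + z_β) / d)².
z_{α/2} + z_β = 1.960 + 1.645 = 3.605.
n = (3.605 / 0.53)² = 6.802² = 46.27.
Round up.

n = 47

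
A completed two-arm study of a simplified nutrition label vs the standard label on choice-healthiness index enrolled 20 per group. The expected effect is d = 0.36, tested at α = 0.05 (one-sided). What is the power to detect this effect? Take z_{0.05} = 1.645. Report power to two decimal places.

power ≈ 0.31

For two equal groups, power = Φ(d·√(n/2) − z_{α}).
d·√(n/2) = 0.36 × √(20/2) = 0.36 × 3.162 = 1.138.
z_β = 1.138 − 1.645 = -0.507.
Power = Φ(-0.507) = 0.306.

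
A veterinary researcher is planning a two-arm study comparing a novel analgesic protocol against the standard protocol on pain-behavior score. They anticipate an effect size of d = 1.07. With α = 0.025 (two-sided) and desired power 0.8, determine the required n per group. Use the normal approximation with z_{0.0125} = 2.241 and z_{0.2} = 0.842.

For two independent groups with equal n: n = 2·((z_{α/2} + z_β) / d)².
z_{α/2} + z_β = 2.241 + 0.842 = 3.083.
n = 2 × (3.083 / 1.07)² = 2 × 2.881² = 2 × 8.30 = 16.6.
Round up to the next whole participant.

n = 17 per group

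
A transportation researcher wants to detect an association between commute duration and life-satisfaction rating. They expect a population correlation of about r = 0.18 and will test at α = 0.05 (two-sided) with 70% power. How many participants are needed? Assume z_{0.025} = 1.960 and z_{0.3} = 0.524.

n = 190

Fisher's z: C = ½·ln((1+r)/(1−r)) = ½·ln(1.4390) = 0.1820.
n = ((z_{α/2} + z_β)/C)² + 3.
(1.960 + 0.524) / 0.1820 = 2.484 / 0.1820 = 13.648.
n = 13.648² + 3 = 186.28 + 3 = 189.3.
Round up.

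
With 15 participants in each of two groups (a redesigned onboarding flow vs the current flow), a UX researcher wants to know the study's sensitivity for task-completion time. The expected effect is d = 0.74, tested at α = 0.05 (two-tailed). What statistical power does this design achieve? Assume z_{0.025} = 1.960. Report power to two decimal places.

power ≈ 0.53

For two equal groups, power = Φ(d·√(n/2) − z_{α/2}).
d·√(n/2) = 0.74 × √(15/2) = 0.74 × 2.739 = 2.027.
z_β = 2.027 − 1.960 = 0.067.
Power = Φ(0.067) = 0.527.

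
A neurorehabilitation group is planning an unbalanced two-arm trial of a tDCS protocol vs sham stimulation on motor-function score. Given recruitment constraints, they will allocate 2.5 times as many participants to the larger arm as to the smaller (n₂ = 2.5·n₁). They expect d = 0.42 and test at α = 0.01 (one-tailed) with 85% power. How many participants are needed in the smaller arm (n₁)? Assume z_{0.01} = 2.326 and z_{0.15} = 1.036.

With allocation ratio k = n₂/n₁ = 2.5, Var(x̄₁−x̄₂) = σ²(1/n₁ + 1/(k·n₁)) = σ²·(k+1)/(k·n₁).
So n₁ = (1 + 1/k)·((z_{α} + z_β)/d)² = 1.400 × (3.362/0.42)².
n₁ = 1.400 × 64.08 = 89.7.
Round up: n₁ = 90, giving n₂ = 2.5 × 90 = 225.

n₁ = 90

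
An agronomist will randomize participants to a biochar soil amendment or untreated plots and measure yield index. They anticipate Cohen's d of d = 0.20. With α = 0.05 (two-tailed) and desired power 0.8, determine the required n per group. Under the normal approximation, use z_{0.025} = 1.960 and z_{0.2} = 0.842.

n = 393 per group

For two independent groups with equal n: n = 2·((z_{α/2} + z_β) / d)².
z_{α/2} + z_β = 1.960 + 0.842 = 2.802.
n = 2 × (2.802 / 0.20)² = 2 × 14.010² = 2 × 196.28 = 392.6.
Round up to the next whole participant.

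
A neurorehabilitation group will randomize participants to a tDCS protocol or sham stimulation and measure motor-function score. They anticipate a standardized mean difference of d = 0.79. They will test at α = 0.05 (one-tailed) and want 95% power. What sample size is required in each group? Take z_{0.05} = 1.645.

For two independent groups with equal n: n = 2·((z_{α} + z_β) / d)².
z_{α} + z_β = 1.645 + 1.645 = 3.290.
n = 2 × (3.290 / 0.79)² = 2 × 4.165² = 2 × 17.34 = 34.7.
Round up to the next whole participant.

n = 35 per group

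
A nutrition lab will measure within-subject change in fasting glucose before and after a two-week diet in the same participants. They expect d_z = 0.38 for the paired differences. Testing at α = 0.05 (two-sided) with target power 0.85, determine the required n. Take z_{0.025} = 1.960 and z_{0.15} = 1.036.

n = 63 pairs

For a paired (one-sample on differences) test: n = ((z_{α/2} + z_β) / d)².
z_{α/2} + z_β = 1.960 + 1.036 = 2.996.
n = (2.996 / 0.38)² = 7.884² = 62.16.
Round up.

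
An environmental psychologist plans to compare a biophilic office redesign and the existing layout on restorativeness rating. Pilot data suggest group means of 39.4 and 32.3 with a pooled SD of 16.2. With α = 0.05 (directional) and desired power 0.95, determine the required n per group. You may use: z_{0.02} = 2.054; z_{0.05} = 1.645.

n = 113 per group

Cohen's d = |M₁ − M₂| / SD_pooled = |39.4 − 32.3| / 16.2 = 7.1 / 16.2 = 0.438.
For two independent groups with equal n: n = 2·((z_{α} + z_β) / d)².
z_{α} + z_β = 1.645 + 1.645 = 3.290.
n = 2 × (3.290 / 0.438)² = 2 × 7.511² = 2 × 56.42 = 112.8.
Round up to the next whole participant.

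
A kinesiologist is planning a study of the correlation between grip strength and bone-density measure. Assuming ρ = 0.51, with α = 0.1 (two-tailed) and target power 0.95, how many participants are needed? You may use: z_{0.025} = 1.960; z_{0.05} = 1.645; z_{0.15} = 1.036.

Fisher's z: C = ½·ln((1+r)/(1−r)) = ½·ln(3.0816) = 0.5627.
n = ((z_{α/2} + z_β)/C)² + 3.
(1.645 + 1.645) / 0.5627 = 3.290 / 0.5627 = 5.847.
n = 5.847² + 3 = 34.19 + 3 = 37.2.
Round up.

n = 38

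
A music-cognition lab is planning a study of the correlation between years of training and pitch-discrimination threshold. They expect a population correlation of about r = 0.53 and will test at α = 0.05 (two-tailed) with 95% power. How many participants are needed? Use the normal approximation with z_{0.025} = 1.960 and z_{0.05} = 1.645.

n = 41

Fisher's z: C = ½·ln((1+r)/(1−r)) = ½·ln(3.2553) = 0.5901.
n = ((z_{α/2} + z_β)/C)² + 3.
(1.960 + 1.645) / 0.5901 = 3.605 / 0.5901 = 6.109.
n = 6.109² + 3 = 37.32 + 3 = 40.3.
Round up.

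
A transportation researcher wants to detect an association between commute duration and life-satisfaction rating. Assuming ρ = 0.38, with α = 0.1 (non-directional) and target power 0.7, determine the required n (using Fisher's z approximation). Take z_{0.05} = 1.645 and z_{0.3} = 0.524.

n = 33

Fisher's z: C = ½·ln((1+r)/(1−r)) = ½·ln(2.2258) = 0.4001.
n = ((z_{α/2} + z_β)/C)² + 3.
(1.645 + 0.524) / 0.4001 = 2.169 / 0.4001 = 5.421.
n = 5.421² + 3 = 29.39 + 3 = 32.4.
Round up.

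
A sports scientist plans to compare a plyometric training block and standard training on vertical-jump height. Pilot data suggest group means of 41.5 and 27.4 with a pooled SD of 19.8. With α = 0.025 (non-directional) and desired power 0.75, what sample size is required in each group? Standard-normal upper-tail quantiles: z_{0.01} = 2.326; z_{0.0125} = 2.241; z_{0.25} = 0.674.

Cohen's d = |M₁ − M₂| / SD_pooled = |41.5 − 27.4| / 19.8 = 14.1 / 19.8 = 0.712.
For two independent groups with equal n: n = 2·((z_{α/2} + z_β) / d)².
z_{α/2} + z_β = 2.241 + 0.674 = 2.915.
n = 2 × (2.915 / 0.712)² = 2 × 4.094² = 2 × 16.76 = 33.5.
Round up to the next whole participant.

n = 34 per group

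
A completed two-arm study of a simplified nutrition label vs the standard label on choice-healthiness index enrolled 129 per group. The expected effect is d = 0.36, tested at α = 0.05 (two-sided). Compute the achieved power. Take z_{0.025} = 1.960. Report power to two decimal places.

For two equal groups, power = Φ(d·√(n/2) − z_{α/2}).
d·√(n/2) = 0.36 × √(129/2) = 0.36 × 8.031 = 2.891.
z_β = 2.891 − 1.960 = 0.931.
Power = Φ(0.931) = 0.824.

power ≈ 0.82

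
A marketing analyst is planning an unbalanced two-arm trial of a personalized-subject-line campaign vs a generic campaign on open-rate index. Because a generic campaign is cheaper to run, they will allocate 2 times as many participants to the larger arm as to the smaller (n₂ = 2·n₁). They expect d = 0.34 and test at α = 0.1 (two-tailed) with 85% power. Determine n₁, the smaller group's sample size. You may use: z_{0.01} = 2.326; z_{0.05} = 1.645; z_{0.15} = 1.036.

With allocation ratio k = n₂/n₁ = 2, Var(x̄₁−x̄₂) = σ²(1/n₁ + 1/(k·n₁)) = σ²·(k+1)/(k·n₁).
So n₁ = (1 + 1/k)·((z_{α/2} + z_β)/d)² = 1.500 × (2.681/0.34)².
n₁ = 1.500 × 62.18 = 93.3.
Round up: n₁ = 94, giving n₂ = 2 × 94 = 188.

n₁ = 94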